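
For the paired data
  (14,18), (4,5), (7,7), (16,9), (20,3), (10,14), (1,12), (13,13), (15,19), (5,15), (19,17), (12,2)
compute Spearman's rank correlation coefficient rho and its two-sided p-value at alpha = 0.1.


Step 1: Rank x and y separately (midranks; no ties here).
rank(x): 14->8, 4->2, 7->4, 16->10, 20->12, 10->5, 1->1, 13->7, 15->9, 5->3, 19->11, 12->6
rank(y): 18->11, 5->3, 7->4, 9->5, 3->2, 14->8, 12->6, 13->7, 19->12, 15->9, 17->10, 2->1
Step 2: d_i = R_x(i) - R_y(i); compute d_i^2.
  (8-11)^2=9, (2-3)^2=1, (4-4)^2=0, (10-5)^2=25, (12-2)^2=100, (5-8)^2=9, (1-6)^2=25, (7-7)^2=0, (9-12)^2=9, (3-9)^2=36, (11-10)^2=1, (6-1)^2=25
sum(d^2) = 240.
Step 3: rho = 1 - 6*240 / (12*(12^2 - 1)) = 1 - 1440/1716 = 0.160839.
Step 4: Under H0, t = rho * sqrt((n-2)/(1-rho^2)) = 0.5153 ~ t(10).
Step 5: Two-sided p-value from the t-distribution with 10 df = 0.617523.
Step 6: alpha = 0.1. fail to reject H0.

rho = 0.1608, p = 0.617523, fail to reject H0 at alpha = 0.1.


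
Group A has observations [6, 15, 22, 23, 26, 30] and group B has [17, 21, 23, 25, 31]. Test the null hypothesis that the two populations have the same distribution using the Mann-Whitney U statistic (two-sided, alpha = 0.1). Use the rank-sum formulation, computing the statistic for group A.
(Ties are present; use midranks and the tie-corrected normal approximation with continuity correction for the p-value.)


Step 1: Combine and sort all 11 observations; assign midranks.
sorted (value, group): (6,X), (15,X), (17,Y), (21,Y), (22,X), (23,X), (23,Y), (25,Y), (26,X), (30,X), (31,Y)
ranks: 6->1, 15->2, 17->3, 21->4, 22->5, 23->6.5, 23->6.5, 25->8, 26->9, 30->10, 31->11
Step 2: Rank sum for X: R1 = 1 + 2 + 5 + 6.5 + 9 + 10 = 33.5.
Step 3: U_X = R1 - n1(n1+1)/2 = 33.5 - 6*7/2 = 33.5 - 21 = 12.5.
       U_Y = n1*n2 - U_X = 30 - 12.5 = 17.5.
Step 4: Ties are present, so use the tie-corrected normal approximation (with continuity correction) for the p-value.
Step 5: p-value = 0.714379; compare to alpha = 0.1. fail to reject H0.

U_X = 12.5, p = 0.714379, fail to reject H0 at alpha = 0.1.


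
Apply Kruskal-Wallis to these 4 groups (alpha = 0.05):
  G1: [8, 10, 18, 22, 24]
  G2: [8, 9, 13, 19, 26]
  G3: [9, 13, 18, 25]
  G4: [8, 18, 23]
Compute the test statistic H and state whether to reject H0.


Step 1: Combine all N = 17 observations and assign midranks.
sorted (value, group, rank): (8,G1,2), (8,G2,2), (8,G4,2), (9,G2,4.5), (9,G3,4.5), (10,G1,6), (13,G2,7.5), (13,G3,7.5), (18,G1,10), (18,G3,10), (18,G4,10), (19,G2,12), (22,G1,13), (23,G4,14), (24,G1,15), (25,G3,16), (26,G2,17)
Step 2: Sum ranks within each group.
R_1 = 46 (n_1 = 5)
R_2 = 43 (n_2 = 5)
R_3 = 38 (n_3 = 4)
R_4 = 26 (n_4 = 3)
Step 3: H = 12/(N(N+1)) * sum(R_i^2/n_i) - 3(N+1)
     = 12/(17*18) * (46^2/5 + 43^2/5 + 38^2/4 + 26^2/3) - 3*18
     = 0.039216 * 1379.33 - 54
     = 0.091503.
Step 4: Ties present; correction factor C = 1 - 60/(17^3 - 17) = 0.987745. Corrected H = 0.091503 / 0.987745 = 0.092639.
Step 5: Under H0, H ~ chi^2(3); p-value = 0.992706.
Step 6: alpha = 0.05. fail to reject H0.

H = 0.0926, df = 3, p = 0.992706, fail to reject H0.


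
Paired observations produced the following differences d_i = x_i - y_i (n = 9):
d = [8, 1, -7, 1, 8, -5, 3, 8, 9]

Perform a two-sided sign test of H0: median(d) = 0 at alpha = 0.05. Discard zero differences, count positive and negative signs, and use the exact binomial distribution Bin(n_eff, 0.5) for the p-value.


Step 1: Discard zero differences. Original n = 9; n_eff = number of nonzero differences = 9.
Nonzero differences (with sign): +8, +1, -7, +1, +8, -5, +3, +8, +9
Step 2: Count signs: positive = 7, negative = 2.
Step 3: Under H0: P(positive) = 0.5, so the number of positives S ~ Bin(9, 0.5).
Step 4: Two-sided exact p-value = sum of Bin(9,0.5) probabilities at or below the observed probability = 0.179688.
Step 5: alpha = 0.05. fail to reject H0.

n_eff = 9, pos = 7, neg = 2, p = 0.179688, fail to reject H0.


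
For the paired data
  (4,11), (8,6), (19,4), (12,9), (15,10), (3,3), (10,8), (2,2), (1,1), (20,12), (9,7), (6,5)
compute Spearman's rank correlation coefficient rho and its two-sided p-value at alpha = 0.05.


Step 1: Rank x and y separately (midranks; no ties here).
rank(x): 4->4, 8->6, 19->11, 12->9, 15->10, 3->3, 10->8, 2->2, 1->1, 20->12, 9->7, 6->5
rank(y): 11->11, 6->6, 4->4, 9->9, 10->10, 3->3, 8->8, 2->2, 1->1, 12->12, 7->7, 5->5
Step 2: d_i = R_x(i) - R_y(i); compute d_i^2.
  (4-11)^2=49, (6-6)^2=0, (11-4)^2=49, (9-9)^2=0, (10-10)^2=0, (3-3)^2=0, (8-8)^2=0, (2-2)^2=0, (1-1)^2=0, (12-12)^2=0, (7-7)^2=0, (5-5)^2=0
sum(d^2) = 98.
Step 3: rho = 1 - 6*98 / (12*(12^2 - 1)) = 1 - 588/1716 = 0.657343.
Step 4: Under H0, t = rho * sqrt((n-2)/(1-rho^2)) = 2.7584 ~ t(10).
Step 5: Two-sided p-value from the t-distribution with 10 df = 0.020185.
Step 6: alpha = 0.05. reject H0.

rho = 0.6573, p = 0.020185, reject H0 at alpha = 0.05.


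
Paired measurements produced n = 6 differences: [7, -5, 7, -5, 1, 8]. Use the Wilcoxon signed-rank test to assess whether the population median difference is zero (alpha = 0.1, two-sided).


Step 1: Drop any zero differences (none here) and take |d_i|.
|d| = [7, 5, 7, 5, 1, 8]
Step 2: Midrank |d_i| (ties get averaged ranks).
ranks: |7|->4.5, |5|->2.5, |7|->4.5, |5|->2.5, |1|->1, |8|->6
Step 3: Attach original signs; sum ranks with positive sign and with negative sign.
W+ = 4.5 + 4.5 + 1 + 6 = 16
W- = 2.5 + 2.5 = 5
(Check: W+ + W- = 21 should equal n(n+1)/2 = 21.)
Step 4: Test statistic W = min(W+, W-) = 5.
Step 5: Ties in |d|, so use the tie-corrected normal approximation.
        E[W] = n(n+1)/4 = 6*7/4 = 10.5.
        Tie groups: |d|=5 (t=2), |d|=7 (t=2); sum(t^3 - t) = 12.
        Var[W] = n(n+1)(2n+1)/24 - sum(t^3-t)/48 = 546/24 - 12/48 = 22.5.
        z = (W - E[W]) / sqrt(Var[W]) = (5 - 10.5) / 4.7434 = -1.1595.
        Two-sided p = 2*Phi(z) = 0.246252.
Step 6: alpha = 0.1. fail to reject H0.

W+ = 16, W- = 5, W = min = 5, p = 0.246252, fail to reject H0.


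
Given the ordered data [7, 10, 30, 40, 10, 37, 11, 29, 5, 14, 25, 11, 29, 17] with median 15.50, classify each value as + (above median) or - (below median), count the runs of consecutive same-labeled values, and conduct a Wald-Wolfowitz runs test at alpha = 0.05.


Step 1: Compute median = 15.50; label A = above, B = below.
Labels in order: BBAABABABBABAA  (n_A = 7, n_B = 7)
Step 2: Count runs R = 10.
Step 3: Under H0 (random ordering), E[R] = 2*n_A*n_B/(n_A+n_B) + 1 = 2*7*7/14 + 1 = 8.0000.
        Var[R] = 2*n_A*n_B*(2*n_A*n_B - n_A - n_B) / ((n_A+n_B)^2 * (n_A+n_B-1)) = 8232/2548 = 3.2308.
        SD[R] = 1.7974.
Step 4: Continuity-corrected z = (R - 0.5 - E[R]) / SD[R] = (10 - 0.5 - 8.0000) / 1.7974 = 0.8345.
Step 5: Two-sided p-value via normal approximation = 2*(1 - Phi(|z|)) = 0.403986.
Step 6: alpha = 0.05. fail to reject H0.

R = 10, z = 0.8345, p = 0.403986, fail to reject H0.


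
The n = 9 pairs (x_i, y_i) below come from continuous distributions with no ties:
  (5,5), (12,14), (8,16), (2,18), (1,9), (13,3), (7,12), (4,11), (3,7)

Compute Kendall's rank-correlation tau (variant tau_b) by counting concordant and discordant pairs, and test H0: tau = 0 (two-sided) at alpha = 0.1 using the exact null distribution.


Step 1: Enumerate the 36 unordered pairs (i,j) with i<j and classify each by sign(x_j-x_i) * sign(y_j-y_i).
  (1,2):dx=+7,dy=+9->C; (1,3):dx=+3,dy=+11->C; (1,4):dx=-3,dy=+13->D; (1,5):dx=-4,dy=+4->D
  (1,6):dx=+8,dy=-2->D; (1,7):dx=+2,dy=+7->C; (1,8):dx=-1,dy=+6->D; (1,9):dx=-2,dy=+2->D
  (2,3):dx=-4,dy=+2->D; (2,4):dx=-10,dy=+4->D; (2,5):dx=-11,dy=-5->C; (2,6):dx=+1,dy=-11->D
  (2,7):dx=-5,dy=-2->C; (2,8):dx=-8,dy=-3->C; (2,9):dx=-9,dy=-7->C; (3,4):dx=-6,dy=+2->D
  (3,5):dx=-7,dy=-7->C; (3,6):dx=+5,dy=-13->D; (3,7):dx=-1,dy=-4->C; (3,8):dx=-4,dy=-5->C
  (3,9):dx=-5,dy=-9->C; (4,5):dx=-1,dy=-9->C; (4,6):dx=+11,dy=-15->D; (4,7):dx=+5,dy=-6->D
  (4,8):dx=+2,dy=-7->D; (4,9):dx=+1,dy=-11->D; (5,6):dx=+12,dy=-6->D; (5,7):dx=+6,dy=+3->C
  (5,8):dx=+3,dy=+2->C; (5,9):dx=+2,dy=-2->D; (6,7):dx=-6,dy=+9->D; (6,8):dx=-9,dy=+8->D
  (6,9):dx=-10,dy=+4->D; (7,8):dx=-3,dy=-1->C; (7,9):dx=-4,dy=-5->C; (8,9):dx=-1,dy=-4->C
Step 2: C = 17, D = 19, total pairs = 36.
Step 3: tau = (C - D)/(n(n-1)/2) = (17 - 19)/36 = -0.055556.
Step 4: Exact two-sided p-value (enumerate n! = 362880 permutations of y under H0): p = 0.919455.
Step 5: alpha = 0.1. fail to reject H0.

tau_b = -0.0556 (C=17, D=19), p = 0.919455, fail to reject H0.


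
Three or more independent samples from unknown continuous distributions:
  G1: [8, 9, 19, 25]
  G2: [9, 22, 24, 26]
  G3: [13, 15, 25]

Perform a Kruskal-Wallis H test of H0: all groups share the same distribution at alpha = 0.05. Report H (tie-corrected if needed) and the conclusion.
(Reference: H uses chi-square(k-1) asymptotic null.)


Step 1: Combine all N = 11 observations and assign midranks.
sorted (value, group, rank): (8,G1,1), (9,G1,2.5), (9,G2,2.5), (13,G3,4), (15,G3,5), (19,G1,6), (22,G2,7), (24,G2,8), (25,G1,9.5), (25,G3,9.5), (26,G2,11)
Step 2: Sum ranks within each group.
R_1 = 19 (n_1 = 4)
R_2 = 28.5 (n_2 = 4)
R_3 = 18.5 (n_3 = 3)
Step 3: H = 12/(N(N+1)) * sum(R_i^2/n_i) - 3(N+1)
     = 12/(11*12) * (19^2/4 + 28.5^2/4 + 18.5^2/3) - 3*12
     = 0.090909 * 407.396 - 36
     = 1.035985.
Step 4: Ties present; correction factor C = 1 - 12/(11^3 - 11) = 0.990909. Corrected H = 1.035985 / 0.990909 = 1.045489.
Step 5: Under H0, H ~ chi^2(2); p-value = 0.592891.
Step 6: alpha = 0.05. fail to reject H0.

H = 1.0455, df = 2, p = 0.592891, fail to reject H0.


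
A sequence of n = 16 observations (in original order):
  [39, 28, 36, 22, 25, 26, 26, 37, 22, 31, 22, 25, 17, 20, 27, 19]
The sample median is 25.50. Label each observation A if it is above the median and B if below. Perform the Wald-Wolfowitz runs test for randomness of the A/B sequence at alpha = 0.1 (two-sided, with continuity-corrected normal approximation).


Step 1: Compute median = 25.50; label A = above, B = below.
Labels in order: AAABBAAABABBBBAB  (n_A = 8, n_B = 8)
Step 2: Count runs R = 8.
Step 3: Under H0 (random ordering), E[R] = 2*n_A*n_B/(n_A+n_B) + 1 = 2*8*8/16 + 1 = 9.0000.
        Var[R] = 2*n_A*n_B*(2*n_A*n_B - n_A - n_B) / ((n_A+n_B)^2 * (n_A+n_B-1)) = 14336/3840 = 3.7333.
        SD[R] = 1.9322.
Step 4: Continuity-corrected z = (R + 0.5 - E[R]) / SD[R] = (8 + 0.5 - 9.0000) / 1.9322 = -0.2588.
Step 5: Two-sided p-value via normal approximation = 2*(1 - Phi(|z|)) = 0.795809.
Step 6: alpha = 0.1. fail to reject H0.

R = 8, z = -0.2588, p = 0.795809, fail to reject H0.


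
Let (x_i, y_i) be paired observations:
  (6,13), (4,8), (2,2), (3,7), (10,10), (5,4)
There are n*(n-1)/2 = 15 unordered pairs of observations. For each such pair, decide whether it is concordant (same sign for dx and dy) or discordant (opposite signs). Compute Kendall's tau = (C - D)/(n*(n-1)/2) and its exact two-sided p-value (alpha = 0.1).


Step 1: Enumerate the 15 unordered pairs (i,j) with i<j and classify each by sign(x_j-x_i) * sign(y_j-y_i).
  (1,2):dx=-2,dy=-5->C; (1,3):dx=-4,dy=-11->C; (1,4):dx=-3,dy=-6->C; (1,5):dx=+4,dy=-3->D
  (1,6):dx=-1,dy=-9->C; (2,3):dx=-2,dy=-6->C; (2,4):dx=-1,dy=-1->C; (2,5):dx=+6,dy=+2->C
  (2,6):dx=+1,dy=-4->D; (3,4):dx=+1,dy=+5->C; (3,5):dx=+8,dy=+8->C; (3,6):dx=+3,dy=+2->C
  (4,5):dx=+7,dy=+3->C; (4,6):dx=+2,dy=-3->D; (5,6):dx=-5,dy=-6->C
Step 2: C = 12, D = 3, total pairs = 15.
Step 3: tau = (C - D)/(n(n-1)/2) = (12 - 3)/15 = 0.600000.
Step 4: Exact two-sided p-value (enumerate n! = 720 permutations of y under H0): p = 0.136111.
Step 5: alpha = 0.1. fail to reject H0.

tau_b = 0.6000 (C=12, D=3), p = 0.136111, fail to reject H0.


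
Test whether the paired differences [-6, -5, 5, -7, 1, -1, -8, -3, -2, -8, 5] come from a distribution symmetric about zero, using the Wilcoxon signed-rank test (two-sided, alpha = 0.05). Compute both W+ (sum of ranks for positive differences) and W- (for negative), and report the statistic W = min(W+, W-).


Step 1: Drop any zero differences (none here) and take |d_i|.
|d| = [6, 5, 5, 7, 1, 1, 8, 3, 2, 8, 5]
Step 2: Midrank |d_i| (ties get averaged ranks).
ranks: |6|->8, |5|->6, |5|->6, |7|->9, |1|->1.5, |1|->1.5, |8|->10.5, |3|->4, |2|->3, |8|->10.5, |5|->6
Step 3: Attach original signs; sum ranks with positive sign and with negative sign.
W+ = 6 + 1.5 + 6 = 13.5
W- = 8 + 6 + 9 + 1.5 + 10.5 + 4 + 3 + 10.5 = 52.5
(Check: W+ + W- = 66 should equal n(n+1)/2 = 66.)
Step 4: Test statistic W = min(W+, W-) = 13.5.
Step 5: Ties in |d|, so use the tie-corrected normal approximation.
        E[W] = n(n+1)/4 = 11*12/4 = 33.
        Tie groups: |d|=1 (t=2), |d|=5 (t=3), |d|=8 (t=2); sum(t^3 - t) = 36.
        Var[W] = n(n+1)(2n+1)/24 - sum(t^3-t)/48 = 3036/24 - 36/48 = 125.75.
        z = (W - E[W]) / sqrt(Var[W]) = (13.5 - 33) / 11.2138 = -1.7389.
        Two-sided p = 2*Phi(z) = 0.082048.
Step 6: alpha = 0.05. fail to reject H0.

W+ = 13.5, W- = 52.5, W = min = 13.5, p = 0.082048, fail to reject H0.


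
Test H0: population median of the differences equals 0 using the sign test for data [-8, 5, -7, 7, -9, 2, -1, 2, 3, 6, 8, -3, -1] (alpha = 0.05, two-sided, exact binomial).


Step 1: Discard zero differences. Original n = 13; n_eff = number of nonzero differences = 13.
Nonzero differences (with sign): -8, +5, -7, +7, -9, +2, -1, +2, +3, +6, +8, -3, -1
Step 2: Count signs: positive = 7, negative = 6.
Step 3: Under H0: P(positive) = 0.5, so the number of positives S ~ Bin(13, 0.5).
Step 4: Two-sided exact p-value = sum of Bin(13,0.5) probabilities at or below the observed probability = 1.000000.
Step 5: alpha = 0.05. fail to reject H0.

n_eff = 13, pos = 7, neg = 6, p = 1.000000, fail to reject H0.


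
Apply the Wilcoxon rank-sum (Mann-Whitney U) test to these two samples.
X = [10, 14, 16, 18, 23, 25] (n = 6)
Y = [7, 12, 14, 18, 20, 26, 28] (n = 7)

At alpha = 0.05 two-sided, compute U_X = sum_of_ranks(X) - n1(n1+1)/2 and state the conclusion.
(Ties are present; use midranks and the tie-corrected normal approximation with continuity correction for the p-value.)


Step 1: Combine and sort all 13 observations; assign midranks.
sorted (value, group): (7,Y), (10,X), (12,Y), (14,X), (14,Y), (16,X), (18,X), (18,Y), (20,Y), (23,X), (25,X), (26,Y), (28,Y)
ranks: 7->1, 10->2, 12->3, 14->4.5, 14->4.5, 16->6, 18->7.5, 18->7.5, 20->9, 23->10, 25->11, 26->12, 28->13
Step 2: Rank sum for X: R1 = 2 + 4.5 + 6 + 7.5 + 10 + 11 = 41.
Step 3: U_X = R1 - n1(n1+1)/2 = 41 - 6*7/2 = 41 - 21 = 20.
       U_Y = n1*n2 - U_X = 42 - 20 = 22.
Step 4: Ties are present, so use the tie-corrected normal approximation (with continuity correction) for the p-value.
Step 5: p-value = 0.942900; compare to alpha = 0.05. fail to reject H0.

U_X = 20, p = 0.942900, fail to reject H0 at alpha = 0.05.


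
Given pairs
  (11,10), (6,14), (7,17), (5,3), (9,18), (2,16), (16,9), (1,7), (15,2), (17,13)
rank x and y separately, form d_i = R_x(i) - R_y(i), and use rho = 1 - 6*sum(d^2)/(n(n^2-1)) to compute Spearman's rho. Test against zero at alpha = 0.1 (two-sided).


Step 1: Rank x and y separately (midranks; no ties here).
rank(x): 11->7, 6->4, 7->5, 5->3, 9->6, 2->2, 16->9, 1->1, 15->8, 17->10
rank(y): 10->5, 14->7, 17->9, 3->2, 18->10, 16->8, 9->4, 7->3, 2->1, 13->6
Step 2: d_i = R_x(i) - R_y(i); compute d_i^2.
  (7-5)^2=4, (4-7)^2=9, (5-9)^2=16, (3-2)^2=1, (6-10)^2=16, (2-8)^2=36, (9-4)^2=25, (1-3)^2=4, (8-1)^2=49, (10-6)^2=16
sum(d^2) = 176.
Step 3: rho = 1 - 6*176 / (10*(10^2 - 1)) = 1 - 1056/990 = -0.066667.
Step 4: Under H0, t = rho * sqrt((n-2)/(1-rho^2)) = -0.1890 ~ t(8).
Step 5: Two-sided p-value from the t-distribution with 8 df = 0.854813.
Step 6: alpha = 0.1. fail to reject H0.

rho = -0.0667, p = 0.854813, fail to reject H0 at alpha = 0.1.


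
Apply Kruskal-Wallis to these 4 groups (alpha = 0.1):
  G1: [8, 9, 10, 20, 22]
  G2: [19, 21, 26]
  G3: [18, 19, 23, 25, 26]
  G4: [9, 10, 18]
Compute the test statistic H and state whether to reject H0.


Step 1: Combine all N = 16 observations and assign midranks.
sorted (value, group, rank): (8,G1,1), (9,G1,2.5), (9,G4,2.5), (10,G1,4.5), (10,G4,4.5), (18,G3,6.5), (18,G4,6.5), (19,G2,8.5), (19,G3,8.5), (20,G1,10), (21,G2,11), (22,G1,12), (23,G3,13), (25,G3,14), (26,G2,15.5), (26,G3,15.5)
Step 2: Sum ranks within each group.
R_1 = 30 (n_1 = 5)
R_2 = 35 (n_2 = 3)
R_3 = 57.5 (n_3 = 5)
R_4 = 13.5 (n_4 = 3)
Step 3: H = 12/(N(N+1)) * sum(R_i^2/n_i) - 3(N+1)
     = 12/(16*17) * (30^2/5 + 35^2/3 + 57.5^2/5 + 13.5^2/3) - 3*17
     = 0.044118 * 1310.33 - 51
     = 6.808824.
Step 4: Ties present; correction factor C = 1 - 30/(16^3 - 16) = 0.992647. Corrected H = 6.808824 / 0.992647 = 6.859259.
Step 5: Under H0, H ~ chi^2(3); p-value = 0.076522.
Step 6: alpha = 0.1. reject H0.

H = 6.8593, df = 3, p = 0.076522, reject H0.


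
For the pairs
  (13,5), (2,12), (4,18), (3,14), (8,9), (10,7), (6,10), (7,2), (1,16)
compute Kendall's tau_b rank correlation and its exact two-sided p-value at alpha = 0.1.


Step 1: Enumerate the 36 unordered pairs (i,j) with i<j and classify each by sign(x_j-x_i) * sign(y_j-y_i).
  (1,2):dx=-11,dy=+7->D; (1,3):dx=-9,dy=+13->D; (1,4):dx=-10,dy=+9->D; (1,5):dx=-5,dy=+4->D
  (1,6):dx=-3,dy=+2->D; (1,7):dx=-7,dy=+5->D; (1,8):dx=-6,dy=-3->C; (1,9):dx=-12,dy=+11->D
  (2,3):dx=+2,dy=+6->C; (2,4):dx=+1,dy=+2->C; (2,5):dx=+6,dy=-3->D; (2,6):dx=+8,dy=-5->D
  (2,7):dx=+4,dy=-2->D; (2,8):dx=+5,dy=-10->D; (2,9):dx=-1,dy=+4->D; (3,4):dx=-1,dy=-4->C
  (3,5):dx=+4,dy=-9->D; (3,6):dx=+6,dy=-11->D; (3,7):dx=+2,dy=-8->D; (3,8):dx=+3,dy=-16->D
  (3,9):dx=-3,dy=-2->C; (4,5):dx=+5,dy=-5->D; (4,6):dx=+7,dy=-7->D; (4,7):dx=+3,dy=-4->D
  (4,8):dx=+4,dy=-12->D; (4,9):dx=-2,dy=+2->D; (5,6):dx=+2,dy=-2->D; (5,7):dx=-2,dy=+1->D
  (5,8):dx=-1,dy=-7->C; (5,9):dx=-7,dy=+7->D; (6,7):dx=-4,dy=+3->D; (6,8):dx=-3,dy=-5->C
  (6,9):dx=-9,dy=+9->D; (7,8):dx=+1,dy=-8->D; (7,9):dx=-5,dy=+6->D; (8,9):dx=-6,dy=+14->D
Step 2: C = 7, D = 29, total pairs = 36.
Step 3: tau = (C - D)/(n(n-1)/2) = (7 - 29)/36 = -0.611111.
Step 4: Exact two-sided p-value (enumerate n! = 362880 permutations of y under H0): p = 0.024741.
Step 5: alpha = 0.1. reject H0.

tau_b = -0.6111 (C=7, D=29), p = 0.024741, reject H0.


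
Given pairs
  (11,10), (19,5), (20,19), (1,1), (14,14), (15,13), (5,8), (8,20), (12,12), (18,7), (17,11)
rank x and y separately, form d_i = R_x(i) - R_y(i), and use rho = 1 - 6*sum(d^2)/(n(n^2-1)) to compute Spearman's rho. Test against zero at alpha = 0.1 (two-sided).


Step 1: Rank x and y separately (midranks; no ties here).
rank(x): 11->4, 19->10, 20->11, 1->1, 14->6, 15->7, 5->2, 8->3, 12->5, 18->9, 17->8
rank(y): 10->5, 5->2, 19->10, 1->1, 14->9, 13->8, 8->4, 20->11, 12->7, 7->3, 11->6
Step 2: d_i = R_x(i) - R_y(i); compute d_i^2.
  (4-5)^2=1, (10-2)^2=64, (11-10)^2=1, (1-1)^2=0, (6-9)^2=9, (7-8)^2=1, (2-4)^2=4, (3-11)^2=64, (5-7)^2=4, (9-3)^2=36, (8-6)^2=4
sum(d^2) = 188.
Step 3: rho = 1 - 6*188 / (11*(11^2 - 1)) = 1 - 1128/1320 = 0.145455.
Step 4: Under H0, t = rho * sqrt((n-2)/(1-rho^2)) = 0.4411 ~ t(9).
Step 5: Two-sided p-value from the t-distribution with 9 df = 0.669579.
Step 6: alpha = 0.1. fail to reject H0.

rho = 0.1455, p = 0.669579, fail to reject H0 at alpha = 0.1.


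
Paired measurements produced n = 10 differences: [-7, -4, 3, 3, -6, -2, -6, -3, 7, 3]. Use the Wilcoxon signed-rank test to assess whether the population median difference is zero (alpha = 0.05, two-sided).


Step 1: Drop any zero differences (none here) and take |d_i|.
|d| = [7, 4, 3, 3, 6, 2, 6, 3, 7, 3]
Step 2: Midrank |d_i| (ties get averaged ranks).
ranks: |7|->9.5, |4|->6, |3|->3.5, |3|->3.5, |6|->7.5, |2|->1, |6|->7.5, |3|->3.5, |7|->9.5, |3|->3.5
Step 3: Attach original signs; sum ranks with positive sign and with negative sign.
W+ = 3.5 + 3.5 + 9.5 + 3.5 = 20
W- = 9.5 + 6 + 7.5 + 1 + 7.5 + 3.5 = 35
(Check: W+ + W- = 55 should equal n(n+1)/2 = 55.)
Step 4: Test statistic W = min(W+, W-) = 20.
Step 5: Ties in |d|, so use the tie-corrected normal approximation.
        E[W] = n(n+1)/4 = 10*11/4 = 27.5.
        Tie groups: |d|=3 (t=4), |d|=6 (t=2), |d|=7 (t=2); sum(t^3 - t) = 72.
        Var[W] = n(n+1)(2n+1)/24 - sum(t^3-t)/48 = 2310/24 - 72/48 = 94.75.
        z = (W - E[W]) / sqrt(Var[W]) = (20 - 27.5) / 9.7340 = -0.7705.
        Two-sided p = 2*Phi(z) = 0.441004.
Step 6: alpha = 0.05. fail to reject H0.

W+ = 20, W- = 35, W = min = 20, p = 0.441004, fail to reject H0.


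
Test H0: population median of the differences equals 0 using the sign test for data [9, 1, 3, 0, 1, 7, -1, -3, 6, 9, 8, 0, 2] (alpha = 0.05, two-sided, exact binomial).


Step 1: Discard zero differences. Original n = 13; n_eff = number of nonzero differences = 11.
Nonzero differences (with sign): +9, +1, +3, +1, +7, -1, -3, +6, +9, +8, +2
Step 2: Count signs: positive = 9, negative = 2.
Step 3: Under H0: P(positive) = 0.5, so the number of positives S ~ Bin(11, 0.5).
Step 4: Two-sided exact p-value = sum of Bin(11,0.5) probabilities at or below the observed probability = 0.065430.
Step 5: alpha = 0.05. fail to reject H0.

n_eff = 11, pos = 9, neg = 2, p = 0.065430, fail to reject H0.


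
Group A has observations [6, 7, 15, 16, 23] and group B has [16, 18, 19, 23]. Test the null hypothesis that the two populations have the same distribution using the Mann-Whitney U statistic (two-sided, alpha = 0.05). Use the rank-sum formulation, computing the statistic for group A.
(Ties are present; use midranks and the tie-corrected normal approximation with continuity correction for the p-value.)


Step 1: Combine and sort all 9 observations; assign midranks.
sorted (value, group): (6,X), (7,X), (15,X), (16,X), (16,Y), (18,Y), (19,Y), (23,X), (23,Y)
ranks: 6->1, 7->2, 15->3, 16->4.5, 16->4.5, 18->6, 19->7, 23->8.5, 23->8.5
Step 2: Rank sum for X: R1 = 1 + 2 + 3 + 4.5 + 8.5 = 19.
Step 3: U_X = R1 - n1(n1+1)/2 = 19 - 5*6/2 = 19 - 15 = 4.
       U_Y = n1*n2 - U_X = 20 - 4 = 16.
Step 4: Ties are present, so use the tie-corrected normal approximation (with continuity correction) for the p-value.
Step 5: p-value = 0.174277; compare to alpha = 0.05. fail to reject H0.

U_X = 4, p = 0.174277, fail to reject H0 at alpha = 0.05.


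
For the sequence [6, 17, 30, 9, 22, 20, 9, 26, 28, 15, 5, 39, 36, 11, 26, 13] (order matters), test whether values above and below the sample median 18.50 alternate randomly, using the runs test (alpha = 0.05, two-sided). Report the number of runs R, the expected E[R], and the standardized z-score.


Step 1: Compute median = 18.50; label A = above, B = below.
Labels in order: BBABAABAABBAABAB  (n_A = 8, n_B = 8)
Step 2: Count runs R = 11.
Step 3: Under H0 (random ordering), E[R] = 2*n_A*n_B/(n_A+n_B) + 1 = 2*8*8/16 + 1 = 9.0000.
        Var[R] = 2*n_A*n_B*(2*n_A*n_B - n_A - n_B) / ((n_A+n_B)^2 * (n_A+n_B-1)) = 14336/3840 = 3.7333.
        SD[R] = 1.9322.
Step 4: Continuity-corrected z = (R - 0.5 - E[R]) / SD[R] = (11 - 0.5 - 9.0000) / 1.9322 = 0.7763.
Step 5: Two-sided p-value via normal approximation = 2*(1 - Phi(|z|)) = 0.437558.
Step 6: alpha = 0.05. fail to reject H0.

R = 11, z = 0.7763, p = 0.437558, fail to reject H0.


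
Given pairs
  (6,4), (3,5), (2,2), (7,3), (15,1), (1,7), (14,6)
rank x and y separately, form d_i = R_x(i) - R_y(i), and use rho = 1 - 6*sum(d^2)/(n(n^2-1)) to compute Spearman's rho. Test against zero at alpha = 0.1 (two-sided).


Step 1: Rank x and y separately (midranks; no ties here).
rank(x): 6->4, 3->3, 2->2, 7->5, 15->7, 1->1, 14->6
rank(y): 4->4, 5->5, 2->2, 3->3, 1->1, 7->7, 6->6
Step 2: d_i = R_x(i) - R_y(i); compute d_i^2.
  (4-4)^2=0, (3-5)^2=4, (2-2)^2=0, (5-3)^2=4, (7-1)^2=36, (1-7)^2=36, (6-6)^2=0
sum(d^2) = 80.
Step 3: rho = 1 - 6*80 / (7*(7^2 - 1)) = 1 - 480/336 = -0.428571.
Step 4: Under H0, t = rho * sqrt((n-2)/(1-rho^2)) = -1.0607 ~ t(5).
Step 5: Two-sided p-value from the t-distribution with 5 df = 0.337368.
Step 6: alpha = 0.1. fail to reject H0.

rho = -0.4286, p = 0.337368, fail to reject H0 at alpha = 0.1.


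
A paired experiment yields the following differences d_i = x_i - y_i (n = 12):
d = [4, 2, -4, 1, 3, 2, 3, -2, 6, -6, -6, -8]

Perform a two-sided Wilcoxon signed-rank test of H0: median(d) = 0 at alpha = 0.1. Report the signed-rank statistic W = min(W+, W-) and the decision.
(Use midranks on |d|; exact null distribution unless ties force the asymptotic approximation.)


Step 1: Drop any zero differences (none here) and take |d_i|.
|d| = [4, 2, 4, 1, 3, 2, 3, 2, 6, 6, 6, 8]
Step 2: Midrank |d_i| (ties get averaged ranks).
ranks: |4|->7.5, |2|->3, |4|->7.5, |1|->1, |3|->5.5, |2|->3, |3|->5.5, |2|->3, |6|->10, |6|->10, |6|->10, |8|->12
Step 3: Attach original signs; sum ranks with positive sign and with negative sign.
W+ = 7.5 + 3 + 1 + 5.5 + 3 + 5.5 + 10 = 35.5
W- = 7.5 + 3 + 10 + 10 + 12 = 42.5
(Check: W+ + W- = 78 should equal n(n+1)/2 = 78.)
Step 4: Test statistic W = min(W+, W-) = 35.5.
Step 5: Ties in |d|, so use the tie-corrected normal approximation.
        E[W] = n(n+1)/4 = 12*13/4 = 39.
        Tie groups: |d|=2 (t=3), |d|=3 (t=2), |d|=4 (t=2), |d|=6 (t=3); sum(t^3 - t) = 60.
        Var[W] = n(n+1)(2n+1)/24 - sum(t^3-t)/48 = 3900/24 - 60/48 = 161.25.
        z = (W - E[W]) / sqrt(Var[W]) = (35.5 - 39) / 12.6984 = -0.2756.
        Two-sided p = 2*Phi(z) = 0.782836.
Step 6: alpha = 0.1. fail to reject H0.

W+ = 35.5, W- = 42.5, W = min = 35.5, p = 0.782836, fail to reject H0.


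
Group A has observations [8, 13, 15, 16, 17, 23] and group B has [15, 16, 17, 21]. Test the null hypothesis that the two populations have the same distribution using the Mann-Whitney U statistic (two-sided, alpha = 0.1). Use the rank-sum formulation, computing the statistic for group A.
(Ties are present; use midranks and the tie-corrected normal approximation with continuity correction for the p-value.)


Step 1: Combine and sort all 10 observations; assign midranks.
sorted (value, group): (8,X), (13,X), (15,X), (15,Y), (16,X), (16,Y), (17,X), (17,Y), (21,Y), (23,X)
ranks: 8->1, 13->2, 15->3.5, 15->3.5, 16->5.5, 16->5.5, 17->7.5, 17->7.5, 21->9, 23->10
Step 2: Rank sum for X: R1 = 1 + 2 + 3.5 + 5.5 + 7.5 + 10 = 29.5.
Step 3: U_X = R1 - n1(n1+1)/2 = 29.5 - 6*7/2 = 29.5 - 21 = 8.5.
       U_Y = n1*n2 - U_X = 24 - 8.5 = 15.5.
Step 4: Ties are present, so use the tie-corrected normal approximation (with continuity correction) for the p-value.
Step 5: p-value = 0.518605; compare to alpha = 0.1. fail to reject H0.

U_X = 8.5, p = 0.518605, fail to reject H0 at alpha = 0.1.


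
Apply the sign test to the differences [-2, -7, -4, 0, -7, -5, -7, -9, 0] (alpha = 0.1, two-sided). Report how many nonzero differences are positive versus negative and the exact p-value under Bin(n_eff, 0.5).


Step 1: Discard zero differences. Original n = 9; n_eff = number of nonzero differences = 7.
Nonzero differences (with sign): -2, -7, -4, -7, -5, -7, -9
Step 2: Count signs: positive = 0, negative = 7.
Step 3: Under H0: P(positive) = 0.5, so the number of positives S ~ Bin(7, 0.5).
Step 4: Two-sided exact p-value = sum of Bin(7,0.5) probabilities at or below the observed probability = 0.015625.
Step 5: alpha = 0.1. reject H0.

n_eff = 7, pos = 0, neg = 7, p = 0.015625, reject H0.


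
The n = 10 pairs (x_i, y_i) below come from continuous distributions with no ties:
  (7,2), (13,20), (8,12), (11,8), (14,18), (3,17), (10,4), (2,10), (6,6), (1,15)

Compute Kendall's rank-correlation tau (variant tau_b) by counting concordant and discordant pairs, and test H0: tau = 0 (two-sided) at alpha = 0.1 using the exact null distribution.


Step 1: Enumerate the 45 unordered pairs (i,j) with i<j and classify each by sign(x_j-x_i) * sign(y_j-y_i).
  (1,2):dx=+6,dy=+18->C; (1,3):dx=+1,dy=+10->C; (1,4):dx=+4,dy=+6->C; (1,5):dx=+7,dy=+16->C
  (1,6):dx=-4,dy=+15->D; (1,7):dx=+3,dy=+2->C; (1,8):dx=-5,dy=+8->D; (1,9):dx=-1,dy=+4->D
  (1,10):dx=-6,dy=+13->D; (2,3):dx=-5,dy=-8->C; (2,4):dx=-2,dy=-12->C; (2,5):dx=+1,dy=-2->D
  (2,6):dx=-10,dy=-3->C; (2,7):dx=-3,dy=-16->C; (2,8):dx=-11,dy=-10->C; (2,9):dx=-7,dy=-14->C
  (2,10):dx=-12,dy=-5->C; (3,4):dx=+3,dy=-4->D; (3,5):dx=+6,dy=+6->C; (3,6):dx=-5,dy=+5->D
  (3,7):dx=+2,dy=-8->D; (3,8):dx=-6,dy=-2->C; (3,9):dx=-2,dy=-6->C; (3,10):dx=-7,dy=+3->D
  (4,5):dx=+3,dy=+10->C; (4,6):dx=-8,dy=+9->D; (4,7):dx=-1,dy=-4->C; (4,8):dx=-9,dy=+2->D
  (4,9):dx=-5,dy=-2->C; (4,10):dx=-10,dy=+7->D; (5,6):dx=-11,dy=-1->C; (5,7):dx=-4,dy=-14->C
  (5,8):dx=-12,dy=-8->C; (5,9):dx=-8,dy=-12->C; (5,10):dx=-13,dy=-3->C; (6,7):dx=+7,dy=-13->D
  (6,8):dx=-1,dy=-7->C; (6,9):dx=+3,dy=-11->D; (6,10):dx=-2,dy=-2->C; (7,8):dx=-8,dy=+6->D
  (7,9):dx=-4,dy=+2->D; (7,10):dx=-9,dy=+11->D; (8,9):dx=+4,dy=-4->D; (8,10):dx=-1,dy=+5->D
  (9,10):dx=-5,dy=+9->D
Step 2: C = 25, D = 20, total pairs = 45.
Step 3: tau = (C - D)/(n(n-1)/2) = (25 - 20)/45 = 0.111111.
Step 4: Exact two-sided p-value (enumerate n! = 3628800 permutations of y under H0): p = 0.727490.
Step 5: alpha = 0.1. fail to reject H0.

tau_b = 0.1111 (C=25, D=20), p = 0.727490, fail to reject H0.


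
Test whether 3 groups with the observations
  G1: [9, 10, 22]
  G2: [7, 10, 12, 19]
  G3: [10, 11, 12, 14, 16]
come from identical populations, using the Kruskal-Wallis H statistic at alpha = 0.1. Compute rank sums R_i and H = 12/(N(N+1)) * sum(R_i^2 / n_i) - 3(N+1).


Step 1: Combine all N = 12 observations and assign midranks.
sorted (value, group, rank): (7,G2,1), (9,G1,2), (10,G1,4), (10,G2,4), (10,G3,4), (11,G3,6), (12,G2,7.5), (12,G3,7.5), (14,G3,9), (16,G3,10), (19,G2,11), (22,G1,12)
Step 2: Sum ranks within each group.
R_1 = 18 (n_1 = 3)
R_2 = 23.5 (n_2 = 4)
R_3 = 36.5 (n_3 = 5)
Step 3: H = 12/(N(N+1)) * sum(R_i^2/n_i) - 3(N+1)
     = 12/(12*13) * (18^2/3 + 23.5^2/4 + 36.5^2/5) - 3*13
     = 0.076923 * 512.513 - 39
     = 0.424038.
Step 4: Ties present; correction factor C = 1 - 30/(12^3 - 12) = 0.982517. Corrected H = 0.424038 / 0.982517 = 0.431584.
Step 5: Under H0, H ~ chi^2(2); p-value = 0.805903.
Step 6: alpha = 0.1. fail to reject H0.

H = 0.4316, df = 2, p = 0.805903, fail to reject H0.


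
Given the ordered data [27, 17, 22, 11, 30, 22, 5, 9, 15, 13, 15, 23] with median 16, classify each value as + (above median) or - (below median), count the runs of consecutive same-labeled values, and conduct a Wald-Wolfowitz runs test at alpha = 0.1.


Step 1: Compute median = 16; label A = above, B = below.
Labels in order: AAABAABBBBBA  (n_A = 6, n_B = 6)
Step 2: Count runs R = 5.
Step 3: Under H0 (random ordering), E[R] = 2*n_A*n_B/(n_A+n_B) + 1 = 2*6*6/12 + 1 = 7.0000.
        Var[R] = 2*n_A*n_B*(2*n_A*n_B - n_A - n_B) / ((n_A+n_B)^2 * (n_A+n_B-1)) = 4320/1584 = 2.7273.
        SD[R] = 1.6514.
Step 4: Continuity-corrected z = (R + 0.5 - E[R]) / SD[R] = (5 + 0.5 - 7.0000) / 1.6514 = -0.9083.
Step 5: Two-sided p-value via normal approximation = 2*(1 - Phi(|z|)) = 0.363722.
Step 6: alpha = 0.1. fail to reject H0.

R = 5, z = -0.9083, p = 0.363722, fail to reject H0.


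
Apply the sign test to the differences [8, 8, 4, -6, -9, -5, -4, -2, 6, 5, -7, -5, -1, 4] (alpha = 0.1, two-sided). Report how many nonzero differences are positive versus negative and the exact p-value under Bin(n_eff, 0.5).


Step 1: Discard zero differences. Original n = 14; n_eff = number of nonzero differences = 14.
Nonzero differences (with sign): +8, +8, +4, -6, -9, -5, -4, -2, +6, +5, -7, -5, -1, +4
Step 2: Count signs: positive = 6, negative = 8.
Step 3: Under H0: P(positive) = 0.5, so the number of positives S ~ Bin(14, 0.5).
Step 4: Two-sided exact p-value = sum of Bin(14,0.5) probabilities at or below the observed probability = 0.790527.
Step 5: alpha = 0.1. fail to reject H0.

n_eff = 14, pos = 6, neg = 8, p = 0.790527, fail to reject H0.


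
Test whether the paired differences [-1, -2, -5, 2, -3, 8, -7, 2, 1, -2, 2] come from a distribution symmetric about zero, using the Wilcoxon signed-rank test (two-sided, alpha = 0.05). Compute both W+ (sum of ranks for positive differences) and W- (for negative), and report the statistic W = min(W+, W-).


Step 1: Drop any zero differences (none here) and take |d_i|.
|d| = [1, 2, 5, 2, 3, 8, 7, 2, 1, 2, 2]
Step 2: Midrank |d_i| (ties get averaged ranks).
ranks: |1|->1.5, |2|->5, |5|->9, |2|->5, |3|->8, |8|->11, |7|->10, |2|->5, |1|->1.5, |2|->5, |2|->5
Step 3: Attach original signs; sum ranks with positive sign and with negative sign.
W+ = 5 + 11 + 5 + 1.5 + 5 = 27.5
W- = 1.5 + 5 + 9 + 8 + 10 + 5 = 38.5
(Check: W+ + W- = 66 should equal n(n+1)/2 = 66.)
Step 4: Test statistic W = min(W+, W-) = 27.5.
Step 5: Ties in |d|, so use the tie-corrected normal approximation.
        E[W] = n(n+1)/4 = 11*12/4 = 33.
        Tie groups: |d|=1 (t=2), |d|=2 (t=5); sum(t^3 - t) = 126.
        Var[W] = n(n+1)(2n+1)/24 - sum(t^3-t)/48 = 3036/24 - 126/48 = 123.875.
        z = (W - E[W]) / sqrt(Var[W]) = (27.5 - 33) / 11.1299 = -0.4942.
        Two-sided p = 2*Phi(z) = 0.621191.
Step 6: alpha = 0.05. fail to reject H0.

W+ = 27.5, W- = 38.5, W = min = 27.5, p = 0.621191, fail to reject H0.


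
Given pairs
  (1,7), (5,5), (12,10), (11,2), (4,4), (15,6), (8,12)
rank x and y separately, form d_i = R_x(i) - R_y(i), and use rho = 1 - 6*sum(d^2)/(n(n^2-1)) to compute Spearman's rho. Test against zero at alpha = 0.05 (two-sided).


Step 1: Rank x and y separately (midranks; no ties here).
rank(x): 1->1, 5->3, 12->6, 11->5, 4->2, 15->7, 8->4
rank(y): 7->5, 5->3, 10->6, 2->1, 4->2, 6->4, 12->7
Step 2: d_i = R_x(i) - R_y(i); compute d_i^2.
  (1-5)^2=16, (3-3)^2=0, (6-6)^2=0, (5-1)^2=16, (2-2)^2=0, (7-4)^2=9, (4-7)^2=9
sum(d^2) = 50.
Step 3: rho = 1 - 6*50 / (7*(7^2 - 1)) = 1 - 300/336 = 0.107143.
Step 4: Under H0, t = rho * sqrt((n-2)/(1-rho^2)) = 0.2410 ~ t(5).
Step 5: Two-sided p-value from the t-distribution with 5 df = 0.819151.
Step 6: alpha = 0.05. fail to reject H0.

rho = 0.1071, p = 0.819151, fail to reject H0 at alpha = 0.05.


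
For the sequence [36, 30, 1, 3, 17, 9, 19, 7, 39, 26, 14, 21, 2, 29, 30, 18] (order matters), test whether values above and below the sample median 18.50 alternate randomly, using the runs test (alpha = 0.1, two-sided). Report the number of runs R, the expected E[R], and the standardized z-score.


Step 1: Compute median = 18.50; label A = above, B = below.
Labels in order: AABBBBABAABABAAB  (n_A = 8, n_B = 8)
Step 2: Count runs R = 10.
Step 3: Under H0 (random ordering), E[R] = 2*n_A*n_B/(n_A+n_B) + 1 = 2*8*8/16 + 1 = 9.0000.
        Var[R] = 2*n_A*n_B*(2*n_A*n_B - n_A - n_B) / ((n_A+n_B)^2 * (n_A+n_B-1)) = 14336/3840 = 3.7333.
        SD[R] = 1.9322.
Step 4: Continuity-corrected z = (R - 0.5 - E[R]) / SD[R] = (10 - 0.5 - 9.0000) / 1.9322 = 0.2588.
Step 5: Two-sided p-value via normal approximation = 2*(1 - Phi(|z|)) = 0.795809.
Step 6: alpha = 0.1. fail to reject H0.

R = 10, z = 0.2588, p = 0.795809, fail to reject H0.


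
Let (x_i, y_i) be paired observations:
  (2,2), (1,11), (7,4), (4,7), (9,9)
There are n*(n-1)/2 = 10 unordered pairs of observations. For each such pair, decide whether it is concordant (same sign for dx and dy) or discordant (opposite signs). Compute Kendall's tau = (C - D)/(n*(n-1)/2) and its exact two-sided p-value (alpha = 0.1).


Step 1: Enumerate the 10 unordered pairs (i,j) with i<j and classify each by sign(x_j-x_i) * sign(y_j-y_i).
  (1,2):dx=-1,dy=+9->D; (1,3):dx=+5,dy=+2->C; (1,4):dx=+2,dy=+5->C; (1,5):dx=+7,dy=+7->C
  (2,3):dx=+6,dy=-7->D; (2,4):dx=+3,dy=-4->D; (2,5):dx=+8,dy=-2->D; (3,4):dx=-3,dy=+3->D
  (3,5):dx=+2,dy=+5->C; (4,5):dx=+5,dy=+2->C
Step 2: C = 5, D = 5, total pairs = 10.
Step 3: tau = (C - D)/(n(n-1)/2) = (5 - 5)/10 = 0.000000.
Step 4: Exact two-sided p-value (enumerate n! = 120 permutations of y under H0): p = 1.000000.
Step 5: alpha = 0.1. fail to reject H0.

tau_b = 0.0000 (C=5, D=5), p = 1.000000, fail to reject H0.


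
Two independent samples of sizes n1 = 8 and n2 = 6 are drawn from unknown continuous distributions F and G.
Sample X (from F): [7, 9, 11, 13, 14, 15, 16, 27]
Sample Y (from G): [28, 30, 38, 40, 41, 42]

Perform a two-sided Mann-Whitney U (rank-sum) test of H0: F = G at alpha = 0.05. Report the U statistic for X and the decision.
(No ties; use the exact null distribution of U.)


Step 1: Combine and sort all 14 observations; assign midranks.
sorted (value, group): (7,X), (9,X), (11,X), (13,X), (14,X), (15,X), (16,X), (27,X), (28,Y), (30,Y), (38,Y), (40,Y), (41,Y), (42,Y)
ranks: 7->1, 9->2, 11->3, 13->4, 14->5, 15->6, 16->7, 27->8, 28->9, 30->10, 38->11, 40->12, 41->13, 42->14
Step 2: Rank sum for X: R1 = 1 + 2 + 3 + 4 + 5 + 6 + 7 + 8 = 36.
Step 3: U_X = R1 - n1(n1+1)/2 = 36 - 8*9/2 = 36 - 36 = 0.
       U_Y = n1*n2 - U_X = 48 - 0 = 48.
Step 4: No ties, so the exact null distribution of U (based on enumerating the C(14,8) = 3003 equally likely rank assignments) gives the two-sided p-value.
Step 5: p-value = 0.000666; compare to alpha = 0.05. reject H0.

U_X = 0, p = 0.000666, reject H0 at alpha = 0.05.


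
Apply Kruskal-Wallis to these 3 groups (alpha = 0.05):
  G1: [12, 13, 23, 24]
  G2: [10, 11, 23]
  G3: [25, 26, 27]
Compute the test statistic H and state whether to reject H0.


Step 1: Combine all N = 10 observations and assign midranks.
sorted (value, group, rank): (10,G2,1), (11,G2,2), (12,G1,3), (13,G1,4), (23,G1,5.5), (23,G2,5.5), (24,G1,7), (25,G3,8), (26,G3,9), (27,G3,10)
Step 2: Sum ranks within each group.
R_1 = 19.5 (n_1 = 4)
R_2 = 8.5 (n_2 = 3)
R_3 = 27 (n_3 = 3)
Step 3: H = 12/(N(N+1)) * sum(R_i^2/n_i) - 3(N+1)
     = 12/(10*11) * (19.5^2/4 + 8.5^2/3 + 27^2/3) - 3*11
     = 0.109091 * 362.146 - 33
     = 6.506818.
Step 4: Ties present; correction factor C = 1 - 6/(10^3 - 10) = 0.993939. Corrected H = 6.506818 / 0.993939 = 6.546494.
Step 5: Under H0, H ~ chi^2(2); p-value = 0.037883.
Step 6: alpha = 0.05. reject H0.

H = 6.5465, df = 2, p = 0.037883, reject H0.


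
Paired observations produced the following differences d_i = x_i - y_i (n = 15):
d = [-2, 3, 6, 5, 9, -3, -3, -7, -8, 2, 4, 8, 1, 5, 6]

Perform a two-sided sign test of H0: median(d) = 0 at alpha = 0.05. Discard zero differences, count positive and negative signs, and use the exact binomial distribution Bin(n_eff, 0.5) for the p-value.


Step 1: Discard zero differences. Original n = 15; n_eff = number of nonzero differences = 15.
Nonzero differences (with sign): -2, +3, +6, +5, +9, -3, -3, -7, -8, +2, +4, +8, +1, +5, +6
Step 2: Count signs: positive = 10, negative = 5.
Step 3: Under H0: P(positive) = 0.5, so the number of positives S ~ Bin(15, 0.5).
Step 4: Two-sided exact p-value = sum of Bin(15,0.5) probabilities at or below the observed probability = 0.301758.
Step 5: alpha = 0.05. fail to reject H0.

n_eff = 15, pos = 10, neg = 5, p = 0.301758, fail to reject H0.


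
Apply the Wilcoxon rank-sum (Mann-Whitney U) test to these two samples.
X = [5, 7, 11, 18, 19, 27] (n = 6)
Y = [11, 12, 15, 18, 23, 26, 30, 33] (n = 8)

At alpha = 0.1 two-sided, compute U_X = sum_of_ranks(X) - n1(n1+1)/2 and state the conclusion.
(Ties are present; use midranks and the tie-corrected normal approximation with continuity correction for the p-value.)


Step 1: Combine and sort all 14 observations; assign midranks.
sorted (value, group): (5,X), (7,X), (11,X), (11,Y), (12,Y), (15,Y), (18,X), (18,Y), (19,X), (23,Y), (26,Y), (27,X), (30,Y), (33,Y)
ranks: 5->1, 7->2, 11->3.5, 11->3.5, 12->5, 15->6, 18->7.5, 18->7.5, 19->9, 23->10, 26->11, 27->12, 30->13, 33->14
Step 2: Rank sum for X: R1 = 1 + 2 + 3.5 + 7.5 + 9 + 12 = 35.
Step 3: U_X = R1 - n1(n1+1)/2 = 35 - 6*7/2 = 35 - 21 = 14.
       U_Y = n1*n2 - U_X = 48 - 14 = 34.
Step 4: Ties are present, so use the tie-corrected normal approximation (with continuity correction) for the p-value.
Step 5: p-value = 0.219016; compare to alpha = 0.1. fail to reject H0.

U_X = 14, p = 0.219016, fail to reject H0 at alpha = 0.1.


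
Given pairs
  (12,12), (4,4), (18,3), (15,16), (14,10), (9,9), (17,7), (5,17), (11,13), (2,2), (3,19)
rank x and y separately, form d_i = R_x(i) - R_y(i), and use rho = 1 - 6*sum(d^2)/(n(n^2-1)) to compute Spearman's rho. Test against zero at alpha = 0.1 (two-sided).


Step 1: Rank x and y separately (midranks; no ties here).
rank(x): 12->7, 4->3, 18->11, 15->9, 14->8, 9->5, 17->10, 5->4, 11->6, 2->1, 3->2
rank(y): 12->7, 4->3, 3->2, 16->9, 10->6, 9->5, 7->4, 17->10, 13->8, 2->1, 19->11
Step 2: d_i = R_x(i) - R_y(i); compute d_i^2.
  (7-7)^2=0, (3-3)^2=0, (11-2)^2=81, (9-9)^2=0, (8-6)^2=4, (5-5)^2=0, (10-4)^2=36, (4-10)^2=36, (6-8)^2=4, (1-1)^2=0, (2-11)^2=81
sum(d^2) = 242.
Step 3: rho = 1 - 6*242 / (11*(11^2 - 1)) = 1 - 1452/1320 = -0.100000.
Step 4: Under H0, t = rho * sqrt((n-2)/(1-rho^2)) = -0.3015 ~ t(9).
Step 5: Two-sided p-value from the t-distribution with 9 df = 0.769875.
Step 6: alpha = 0.1. fail to reject H0.

rho = -0.1000, p = 0.769875, fail to reject H0 at alpha = 0.1.
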